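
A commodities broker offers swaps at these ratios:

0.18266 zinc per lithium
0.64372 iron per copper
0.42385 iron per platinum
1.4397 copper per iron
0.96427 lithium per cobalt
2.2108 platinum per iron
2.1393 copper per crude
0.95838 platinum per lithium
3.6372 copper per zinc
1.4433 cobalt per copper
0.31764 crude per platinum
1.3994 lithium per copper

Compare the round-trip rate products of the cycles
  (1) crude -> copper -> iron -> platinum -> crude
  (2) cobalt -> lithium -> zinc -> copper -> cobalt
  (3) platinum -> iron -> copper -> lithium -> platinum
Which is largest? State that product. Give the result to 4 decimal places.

0.9671

(1) 2.1393 × 0.64372 × 2.2108 × 0.31764 = 0.96706
(2) 0.96427 × 0.18266 × 3.6372 × 1.4433 = 0.92463
(3) 0.42385 × 1.4397 × 1.3994 × 0.95838 = 0.81840
Highest is cycle (1) at 0.9671 (≤1, no arbitrage).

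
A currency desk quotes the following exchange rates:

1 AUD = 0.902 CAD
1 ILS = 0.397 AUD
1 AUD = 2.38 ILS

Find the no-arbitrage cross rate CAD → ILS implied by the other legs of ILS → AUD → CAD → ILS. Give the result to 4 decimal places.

2.7926

Known legs of the cycle: 0.397 × 0.902 = 0.358094
For no arbitrage the full-cycle product must be 1, so the missing rate is 1 / 0.358094 ≈ 2.792563.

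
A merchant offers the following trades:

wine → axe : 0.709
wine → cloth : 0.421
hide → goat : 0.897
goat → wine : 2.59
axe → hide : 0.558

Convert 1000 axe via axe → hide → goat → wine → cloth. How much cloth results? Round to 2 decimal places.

1000 axe × 0.558 = 558 hide
558 hide × 0.897 = 500.526 goat
500.526 goat × 2.59 = 1296.36234 wine
1296.36234 wine × 0.421 = 545.76854514 cloth

545.77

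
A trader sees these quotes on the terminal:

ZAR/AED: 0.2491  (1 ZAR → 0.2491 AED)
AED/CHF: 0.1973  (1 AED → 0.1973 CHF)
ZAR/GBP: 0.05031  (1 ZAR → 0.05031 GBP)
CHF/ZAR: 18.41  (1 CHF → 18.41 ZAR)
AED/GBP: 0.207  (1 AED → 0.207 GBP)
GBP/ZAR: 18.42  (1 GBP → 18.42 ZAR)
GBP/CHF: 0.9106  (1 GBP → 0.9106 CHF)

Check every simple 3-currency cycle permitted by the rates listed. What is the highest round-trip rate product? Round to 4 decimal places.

0.9498

AED→GBP→ZAR→AED: 0.207 × 18.42 × 0.2491 = 0.94980
AED→CHF→ZAR→AED: 0.1973 × 18.41 × 0.2491 = 0.90480
CHF→ZAR→GBP→CHF: 18.41 × 0.05031 × 0.9106 = 0.84340
Maximum is AED→GBP→ZAR→AED at 0.9498; no arbitrage — every cycle loses value.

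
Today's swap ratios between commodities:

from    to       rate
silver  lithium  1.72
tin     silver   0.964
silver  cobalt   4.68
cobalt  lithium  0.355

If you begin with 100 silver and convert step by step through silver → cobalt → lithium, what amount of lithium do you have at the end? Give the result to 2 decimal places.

100 silver × 4.68 = 468 cobalt
468 cobalt × 0.355 = 166.14 lithium

166.14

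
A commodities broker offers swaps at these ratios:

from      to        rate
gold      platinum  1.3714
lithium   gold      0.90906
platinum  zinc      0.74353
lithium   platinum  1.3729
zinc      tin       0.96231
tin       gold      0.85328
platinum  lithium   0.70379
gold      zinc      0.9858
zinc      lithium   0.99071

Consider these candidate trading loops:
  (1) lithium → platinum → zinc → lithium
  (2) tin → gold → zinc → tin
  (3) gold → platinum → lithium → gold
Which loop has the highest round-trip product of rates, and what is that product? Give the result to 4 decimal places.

(1) 1.3729 × 0.74353 × 0.99071 = 1.01131
(2) 0.85328 × 0.9858 × 0.96231 = 0.80946
(3) 1.3714 × 0.70379 × 0.90906 = 0.87740
Highest is cycle (1) at 1.0113 (>1, arbitrage).

1.0113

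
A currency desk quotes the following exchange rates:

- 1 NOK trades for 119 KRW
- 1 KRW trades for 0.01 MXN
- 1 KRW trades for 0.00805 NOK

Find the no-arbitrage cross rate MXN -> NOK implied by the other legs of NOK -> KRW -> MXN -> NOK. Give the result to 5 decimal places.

0.84034

Known legs of the cycle: 119 × 0.01 = 1.19
For no arbitrage the full-cycle product must be 1, so the missing rate is 1 / 1.19 ≈ 0.8403361.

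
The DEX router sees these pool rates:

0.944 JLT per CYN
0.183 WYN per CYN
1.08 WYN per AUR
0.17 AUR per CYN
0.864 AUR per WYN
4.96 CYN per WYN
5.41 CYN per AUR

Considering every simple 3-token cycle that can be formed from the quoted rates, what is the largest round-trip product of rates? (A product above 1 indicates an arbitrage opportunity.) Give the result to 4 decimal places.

0.9107

CYN→AUR→WYN→CYN: 0.17 × 1.08 × 4.96 = 0.91066
CYN→WYN→AUR→CYN: 0.183 × 0.864 × 5.41 = 0.85539
Maximum is CYN→AUR→WYN→CYN at 0.9107; no arbitrage — every cycle loses value.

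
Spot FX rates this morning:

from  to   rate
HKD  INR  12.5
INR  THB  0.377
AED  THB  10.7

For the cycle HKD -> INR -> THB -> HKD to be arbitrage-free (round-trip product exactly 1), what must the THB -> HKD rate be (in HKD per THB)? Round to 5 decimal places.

0.21220

Known legs of the cycle: 12.5 × 0.377 = 4.7125
For no arbitrage the full-cycle product must be 1, so the missing rate is 1 / 4.7125 ≈ 0.2122016.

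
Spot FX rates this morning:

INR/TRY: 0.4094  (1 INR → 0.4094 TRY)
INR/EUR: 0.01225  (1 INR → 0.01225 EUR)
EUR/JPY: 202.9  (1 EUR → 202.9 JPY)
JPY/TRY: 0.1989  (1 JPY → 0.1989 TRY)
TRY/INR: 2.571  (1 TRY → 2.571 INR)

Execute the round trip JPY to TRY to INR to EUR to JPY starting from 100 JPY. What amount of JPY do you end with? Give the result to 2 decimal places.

100 JPY × 0.1989 = 19.89 TRY
19.89 TRY × 2.571 = 51.13719 INR
51.13719 INR × 0.01225 = 0.6264305775 EUR
0.6264305775 EUR × 202.9 = 127.10276417475 JPY

127.10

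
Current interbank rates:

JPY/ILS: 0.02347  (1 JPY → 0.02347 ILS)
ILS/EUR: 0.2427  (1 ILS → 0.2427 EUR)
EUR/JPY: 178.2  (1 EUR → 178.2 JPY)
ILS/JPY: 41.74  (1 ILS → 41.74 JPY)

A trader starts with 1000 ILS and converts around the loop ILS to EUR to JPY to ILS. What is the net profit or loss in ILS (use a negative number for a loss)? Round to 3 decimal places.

1000 ILS × 0.2427 = 242.7 EUR
242.7 EUR × 178.2 = 43249.14 JPY
43249.14 JPY × 0.02347 = 1015.0573158 ILS
Net change: 1015.0573158 − 1000 = 15.0573158 ILS

15.057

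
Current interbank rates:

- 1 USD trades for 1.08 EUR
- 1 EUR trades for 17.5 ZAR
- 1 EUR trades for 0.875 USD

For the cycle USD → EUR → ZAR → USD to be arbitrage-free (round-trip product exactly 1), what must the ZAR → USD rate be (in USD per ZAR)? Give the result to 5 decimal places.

0.05291

Known legs of the cycle: 1.08 × 17.5 = 18.9
For no arbitrage the full-cycle product must be 1, so the missing rate is 1 / 18.9 ≈ 0.0529101.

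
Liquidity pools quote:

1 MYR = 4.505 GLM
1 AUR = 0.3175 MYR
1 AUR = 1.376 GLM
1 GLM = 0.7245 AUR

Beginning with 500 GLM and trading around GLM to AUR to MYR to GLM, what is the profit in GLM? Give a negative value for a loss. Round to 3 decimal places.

500 GLM × 0.7245 = 362.25 AUR
362.25 AUR × 0.3175 = 115.014375 MYR
115.014375 MYR × 4.505 = 518.139759375 GLM
Net change: 518.139759375 − 500 = 18.139759375 GLM

18.140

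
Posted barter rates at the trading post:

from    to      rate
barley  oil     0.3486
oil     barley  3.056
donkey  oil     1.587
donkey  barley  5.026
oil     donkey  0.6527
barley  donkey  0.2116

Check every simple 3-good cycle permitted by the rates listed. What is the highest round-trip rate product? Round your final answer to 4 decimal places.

1.1436

donkey→barley→oil→donkey: 5.026 × 0.3486 × 0.6527 = 1.14357
donkey→oil→barley→donkey: 1.587 × 3.056 × 0.2116 = 1.02623
Maximum is donkey→barley→oil→donkey at 1.1436; arbitrage exists.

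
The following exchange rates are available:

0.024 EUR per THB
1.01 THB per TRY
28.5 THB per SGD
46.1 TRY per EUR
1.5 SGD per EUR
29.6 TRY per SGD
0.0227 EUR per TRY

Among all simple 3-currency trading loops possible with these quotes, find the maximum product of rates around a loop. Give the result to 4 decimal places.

TRY→THB→EUR→TRY: 1.01 × 0.024 × 46.1 = 1.11746
SGD→THB→EUR→SGD: 28.5 × 0.024 × 1.5 = 1.02600
SGD→TRY→EUR→SGD: 29.6 × 0.0227 × 1.5 = 1.00788
Maximum is TRY→THB→EUR→TRY at 1.1175; arbitrage exists.

1.1175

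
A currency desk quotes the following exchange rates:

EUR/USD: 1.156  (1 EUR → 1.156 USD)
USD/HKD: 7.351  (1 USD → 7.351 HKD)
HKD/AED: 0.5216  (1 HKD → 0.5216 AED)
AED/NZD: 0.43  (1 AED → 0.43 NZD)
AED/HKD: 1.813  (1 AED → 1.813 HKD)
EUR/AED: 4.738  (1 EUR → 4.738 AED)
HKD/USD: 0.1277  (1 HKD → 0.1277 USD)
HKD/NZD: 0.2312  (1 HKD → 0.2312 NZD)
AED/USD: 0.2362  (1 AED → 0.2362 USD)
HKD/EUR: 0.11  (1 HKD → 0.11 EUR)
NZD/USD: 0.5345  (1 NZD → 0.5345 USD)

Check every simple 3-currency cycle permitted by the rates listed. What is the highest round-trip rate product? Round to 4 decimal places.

AED→HKD→EUR→AED: 1.813 × 0.11 × 4.738 = 0.94490
USD→HKD→EUR→USD: 7.351 × 0.11 × 1.156 = 0.93475
NZD→USD→HKD→NZD: 0.5345 × 7.351 × 0.2312 = 0.90841
AED→USD→HKD→AED: 0.2362 × 7.351 × 0.5216 = 0.90566
Maximum is AED→HKD→EUR→AED at 0.9449; no arbitrage — every cycle loses value.

0.9449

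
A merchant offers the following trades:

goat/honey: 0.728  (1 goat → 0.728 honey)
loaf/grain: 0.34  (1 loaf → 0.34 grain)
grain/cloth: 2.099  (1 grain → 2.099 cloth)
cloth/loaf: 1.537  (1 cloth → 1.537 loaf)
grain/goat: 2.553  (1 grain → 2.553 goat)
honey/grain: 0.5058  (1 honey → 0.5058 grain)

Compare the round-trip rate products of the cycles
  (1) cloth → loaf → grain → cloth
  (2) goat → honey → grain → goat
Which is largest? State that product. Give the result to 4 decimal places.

(1) 1.537 × 0.34 × 2.099 = 1.09690
(2) 0.728 × 0.5058 × 2.553 = 0.94007
Highest is cycle (1) at 1.0969 (>1, arbitrage).

1.0969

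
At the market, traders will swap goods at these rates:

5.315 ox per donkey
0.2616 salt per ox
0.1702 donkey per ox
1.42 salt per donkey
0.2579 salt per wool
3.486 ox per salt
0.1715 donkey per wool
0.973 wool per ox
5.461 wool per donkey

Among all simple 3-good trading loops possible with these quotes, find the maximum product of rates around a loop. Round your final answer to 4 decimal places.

ox→wool→donkey→ox: 0.973 × 0.1715 × 5.315 = 0.88691
ox→wool→salt→ox: 0.973 × 0.2579 × 3.486 = 0.87477
ox→donkey→salt→ox: 0.1702 × 1.42 × 3.486 = 0.84251
Maximum is ox→wool→donkey→ox at 0.8869; no arbitrage — every cycle loses value.

0.8869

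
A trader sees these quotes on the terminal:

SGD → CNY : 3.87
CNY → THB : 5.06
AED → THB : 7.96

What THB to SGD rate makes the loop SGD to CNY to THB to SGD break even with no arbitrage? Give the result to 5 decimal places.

0.05107

Known legs of the cycle: 3.87 × 5.06 = 19.5822
For no arbitrage the full-cycle product must be 1, so the missing rate is 1 / 19.5822 ≈ 0.0510668.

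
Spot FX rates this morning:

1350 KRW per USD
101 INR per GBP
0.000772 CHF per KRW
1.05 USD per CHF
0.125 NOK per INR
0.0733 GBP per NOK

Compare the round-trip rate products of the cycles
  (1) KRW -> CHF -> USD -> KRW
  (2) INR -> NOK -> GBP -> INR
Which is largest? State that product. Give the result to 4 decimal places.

(1) 0.000772 × 1.05 × 1350 = 1.09431
(2) 0.125 × 0.0733 × 101 = 0.92541
Highest is cycle (1) at 1.0943 (>1, arbitrage).

1.0943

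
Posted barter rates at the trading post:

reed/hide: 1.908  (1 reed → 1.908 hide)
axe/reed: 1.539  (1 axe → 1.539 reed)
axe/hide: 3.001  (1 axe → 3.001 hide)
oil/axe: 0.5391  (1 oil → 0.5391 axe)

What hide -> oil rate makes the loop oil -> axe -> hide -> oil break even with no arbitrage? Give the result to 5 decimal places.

0.61811

Known legs of the cycle: 0.5391 × 3.001 = 1.6178391
For no arbitrage the full-cycle product must be 1, so the missing rate is 1 / 1.6178391 ≈ 0.6181084.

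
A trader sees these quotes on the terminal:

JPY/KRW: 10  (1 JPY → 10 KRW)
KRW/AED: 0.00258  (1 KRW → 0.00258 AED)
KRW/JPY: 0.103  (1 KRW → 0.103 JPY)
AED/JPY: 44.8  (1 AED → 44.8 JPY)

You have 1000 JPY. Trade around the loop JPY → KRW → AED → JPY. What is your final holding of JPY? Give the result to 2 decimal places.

1155.84

1000 JPY × 10 = 10000 KRW
10000 KRW × 0.00258 = 25.8 AED
25.8 AED × 44.8 = 1155.84 JPY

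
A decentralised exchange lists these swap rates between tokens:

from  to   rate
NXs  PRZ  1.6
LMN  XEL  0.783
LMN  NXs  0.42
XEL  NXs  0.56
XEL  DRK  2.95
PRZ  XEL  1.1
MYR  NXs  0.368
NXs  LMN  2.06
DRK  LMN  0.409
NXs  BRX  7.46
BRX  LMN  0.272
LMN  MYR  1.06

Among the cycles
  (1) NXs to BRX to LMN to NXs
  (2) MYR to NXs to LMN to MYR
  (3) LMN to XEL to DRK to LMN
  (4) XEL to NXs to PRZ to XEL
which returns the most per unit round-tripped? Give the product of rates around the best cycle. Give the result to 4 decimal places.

(1) 7.46 × 0.272 × 0.42 = 0.85223
(2) 0.368 × 2.06 × 1.06 = 0.80356
(3) 0.783 × 2.95 × 0.409 = 0.94473
(4) 0.56 × 1.6 × 1.1 = 0.98560
Highest is cycle (4) at 0.9856 (≤1, no arbitrage).

0.9856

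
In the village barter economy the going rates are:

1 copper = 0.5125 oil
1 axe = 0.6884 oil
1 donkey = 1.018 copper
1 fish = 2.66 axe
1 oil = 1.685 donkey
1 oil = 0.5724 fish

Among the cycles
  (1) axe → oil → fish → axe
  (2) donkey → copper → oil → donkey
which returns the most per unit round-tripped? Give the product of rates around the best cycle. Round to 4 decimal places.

(1) 0.6884 × 0.5724 × 2.66 = 1.04815
(2) 1.018 × 0.5125 × 1.685 = 0.87911
Highest is cycle (1) at 1.0481 (>1, arbitrage).

1.0481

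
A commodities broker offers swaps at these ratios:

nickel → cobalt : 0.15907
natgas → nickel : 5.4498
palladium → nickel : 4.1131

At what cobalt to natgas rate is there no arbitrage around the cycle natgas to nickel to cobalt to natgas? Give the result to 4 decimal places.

1.1535

Known legs of the cycle: 5.4498 × 0.15907 = 0.866899686
For no arbitrage the full-cycle product must be 1, so the missing rate is 1 / 0.866899686 ≈ 1.153536.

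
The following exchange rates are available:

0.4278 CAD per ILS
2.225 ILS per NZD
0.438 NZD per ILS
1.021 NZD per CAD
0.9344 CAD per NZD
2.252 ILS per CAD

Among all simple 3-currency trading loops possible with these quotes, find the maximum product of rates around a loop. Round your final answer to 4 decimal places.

ILS→CAD→NZD→ILS: 0.4278 × 1.021 × 2.225 = 0.97184
ILS→NZD→CAD→ILS: 0.438 × 0.9344 × 2.252 = 0.92167
Maximum is ILS→CAD→NZD→ILS at 0.9718; no arbitrage — every cycle loses value.

0.9718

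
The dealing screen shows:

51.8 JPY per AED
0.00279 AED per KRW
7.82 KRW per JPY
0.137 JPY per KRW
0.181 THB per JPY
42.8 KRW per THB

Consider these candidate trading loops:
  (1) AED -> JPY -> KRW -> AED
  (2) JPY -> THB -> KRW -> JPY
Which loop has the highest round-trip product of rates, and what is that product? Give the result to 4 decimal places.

(1) 51.8 × 7.82 × 0.00279 = 1.13016
(2) 0.181 × 42.8 × 0.137 = 1.06131
Highest is cycle (1) at 1.1302 (>1, arbitrage).

1.1302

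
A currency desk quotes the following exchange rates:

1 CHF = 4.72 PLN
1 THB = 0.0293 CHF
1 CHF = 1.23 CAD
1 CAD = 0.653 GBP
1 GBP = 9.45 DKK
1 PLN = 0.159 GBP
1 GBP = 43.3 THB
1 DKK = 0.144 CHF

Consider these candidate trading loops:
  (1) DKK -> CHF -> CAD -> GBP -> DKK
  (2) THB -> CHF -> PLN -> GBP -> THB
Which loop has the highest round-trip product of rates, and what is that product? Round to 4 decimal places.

(1) 0.144 × 1.23 × 0.653 × 9.45 = 1.09298
(2) 0.0293 × 4.72 × 0.159 × 43.3 = 0.95213
Highest is cycle (1) at 1.0930 (>1, arbitrage).

1.0930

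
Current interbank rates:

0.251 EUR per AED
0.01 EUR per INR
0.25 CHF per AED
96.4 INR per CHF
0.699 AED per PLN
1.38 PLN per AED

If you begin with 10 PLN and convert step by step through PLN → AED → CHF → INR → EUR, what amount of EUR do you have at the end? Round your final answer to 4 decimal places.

1.6846

10 PLN × 0.699 = 6.99 AED
6.99 AED × 0.25 = 1.7475 CHF
1.7475 CHF × 96.4 = 168.459 INR
168.459 INR × 0.01 = 1.68459 EUR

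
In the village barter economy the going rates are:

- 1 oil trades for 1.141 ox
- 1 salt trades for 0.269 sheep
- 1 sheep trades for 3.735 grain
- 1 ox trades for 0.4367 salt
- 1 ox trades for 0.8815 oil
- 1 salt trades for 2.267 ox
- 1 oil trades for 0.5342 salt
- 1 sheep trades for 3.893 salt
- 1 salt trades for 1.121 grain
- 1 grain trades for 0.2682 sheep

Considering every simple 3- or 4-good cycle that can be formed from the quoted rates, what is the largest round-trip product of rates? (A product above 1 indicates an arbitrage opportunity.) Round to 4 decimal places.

sheep→salt→grain→sheep: 3.893 × 1.121 × 0.2682 = 1.17044
oil→salt→ox→oil: 0.5342 × 2.267 × 0.8815 = 1.06752
Maximum is sheep→salt→grain→sheep at 1.1704; arbitrage exists.

1.1704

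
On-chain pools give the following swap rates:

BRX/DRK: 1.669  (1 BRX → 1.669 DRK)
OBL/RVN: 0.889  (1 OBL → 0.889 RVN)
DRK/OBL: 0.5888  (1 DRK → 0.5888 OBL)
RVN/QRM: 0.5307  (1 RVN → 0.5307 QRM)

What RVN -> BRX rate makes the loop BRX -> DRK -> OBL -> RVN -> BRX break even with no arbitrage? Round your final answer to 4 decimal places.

1.1447

Known legs of the cycle: 1.669 × 0.5888 × 0.889 = 0.8736267008
For no arbitrage the full-cycle product must be 1, so the missing rate is 1 / 0.8736267008 ≈ 1.144654.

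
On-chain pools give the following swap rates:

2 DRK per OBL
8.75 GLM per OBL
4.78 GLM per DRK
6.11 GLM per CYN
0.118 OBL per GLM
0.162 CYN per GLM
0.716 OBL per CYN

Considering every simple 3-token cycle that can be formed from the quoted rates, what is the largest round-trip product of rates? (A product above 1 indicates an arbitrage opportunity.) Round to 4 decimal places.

OBL→DRK→GLM→OBL: 2 × 4.78 × 0.118 = 1.12808
CYN→OBL→GLM→CYN: 0.716 × 8.75 × 0.162 = 1.01493
Maximum is OBL→DRK→GLM→OBL at 1.1281; arbitrage exists.

1.1281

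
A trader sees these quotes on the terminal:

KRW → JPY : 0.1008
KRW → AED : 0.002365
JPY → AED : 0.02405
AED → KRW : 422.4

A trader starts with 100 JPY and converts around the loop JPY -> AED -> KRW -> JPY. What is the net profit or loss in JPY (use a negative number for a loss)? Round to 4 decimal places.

100 JPY × 0.02405 = 2.405 AED
2.405 AED × 422.4 = 1015.872 KRW
1015.872 KRW × 0.1008 = 102.3998976 JPY
Net change: 102.3998976 − 100 = 2.3998976 JPY

2.3999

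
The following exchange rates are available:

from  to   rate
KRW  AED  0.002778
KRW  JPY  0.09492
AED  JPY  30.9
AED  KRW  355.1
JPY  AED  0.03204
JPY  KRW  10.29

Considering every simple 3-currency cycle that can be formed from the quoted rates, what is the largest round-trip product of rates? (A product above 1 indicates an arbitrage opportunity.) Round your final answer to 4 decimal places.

JPY→AED→KRW→JPY: 0.03204 × 355.1 × 0.09492 = 1.07994
JPY→KRW→AED→JPY: 10.29 × 0.002778 × 30.9 = 0.88330
Maximum is JPY→AED→KRW→JPY at 1.0799; arbitrage exists.

1.0799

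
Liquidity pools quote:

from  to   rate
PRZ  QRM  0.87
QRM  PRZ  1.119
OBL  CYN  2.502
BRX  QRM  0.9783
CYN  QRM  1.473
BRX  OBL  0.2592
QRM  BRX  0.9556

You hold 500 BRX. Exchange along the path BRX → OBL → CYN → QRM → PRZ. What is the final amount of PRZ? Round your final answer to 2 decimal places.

534.47

500 BRX × 0.2592 = 129.6 OBL
129.6 OBL × 2.502 = 324.2592 CYN
324.2592 CYN × 1.473 = 477.6338016 QRM
477.6338016 QRM × 1.119 = 534.4722239904 PRZ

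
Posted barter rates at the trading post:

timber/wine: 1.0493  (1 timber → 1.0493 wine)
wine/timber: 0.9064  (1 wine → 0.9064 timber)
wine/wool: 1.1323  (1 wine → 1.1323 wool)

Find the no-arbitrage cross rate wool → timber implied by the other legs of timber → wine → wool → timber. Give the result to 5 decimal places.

Known legs of the cycle: 1.0493 × 1.1323 = 1.18812239
For no arbitrage the full-cycle product must be 1, so the missing rate is 1 / 1.18812239 ≈ 0.8416641.

0.84166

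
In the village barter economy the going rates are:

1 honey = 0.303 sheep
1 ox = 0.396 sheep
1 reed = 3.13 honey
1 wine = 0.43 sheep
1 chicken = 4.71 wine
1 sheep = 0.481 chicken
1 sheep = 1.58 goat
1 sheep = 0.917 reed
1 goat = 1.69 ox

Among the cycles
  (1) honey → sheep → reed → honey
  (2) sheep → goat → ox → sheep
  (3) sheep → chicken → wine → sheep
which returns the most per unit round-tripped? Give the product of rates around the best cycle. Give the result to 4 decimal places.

1.0574

(1) 0.303 × 0.917 × 3.13 = 0.86967
(2) 1.58 × 1.69 × 0.396 = 1.05740
(3) 0.481 × 4.71 × 0.43 = 0.97417
Highest is cycle (2) at 1.0574 (>1, arbitrage).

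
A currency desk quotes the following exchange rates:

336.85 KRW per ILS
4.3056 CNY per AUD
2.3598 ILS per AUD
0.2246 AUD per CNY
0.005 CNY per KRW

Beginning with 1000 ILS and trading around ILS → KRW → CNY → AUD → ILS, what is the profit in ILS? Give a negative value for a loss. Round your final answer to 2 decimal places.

-107.33

1000 ILS × 336.85 = 336850 KRW
336850 KRW × 0.005 = 1684.25 CNY
1684.25 CNY × 0.2246 = 378.28255 AUD
378.28255 AUD × 2.3598 = 892.67116149 ILS
Net change: 892.67116149 − 1000 = -107.32883851 ILS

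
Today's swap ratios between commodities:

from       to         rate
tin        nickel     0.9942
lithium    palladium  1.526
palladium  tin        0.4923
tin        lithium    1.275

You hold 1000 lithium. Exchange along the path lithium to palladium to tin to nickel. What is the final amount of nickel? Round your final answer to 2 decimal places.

746.89

1000 lithium × 1.526 = 1526 palladium
1526 palladium × 0.4923 = 751.2498 tin
751.2498 tin × 0.9942 = 746.89255116 nickel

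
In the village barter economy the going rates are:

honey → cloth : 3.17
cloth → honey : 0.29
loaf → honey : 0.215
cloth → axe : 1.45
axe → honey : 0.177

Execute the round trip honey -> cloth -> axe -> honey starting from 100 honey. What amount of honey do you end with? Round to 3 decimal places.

100 honey × 3.17 = 317 cloth
317 cloth × 1.45 = 459.65 axe
459.65 axe × 0.177 = 81.35805 honey

81.358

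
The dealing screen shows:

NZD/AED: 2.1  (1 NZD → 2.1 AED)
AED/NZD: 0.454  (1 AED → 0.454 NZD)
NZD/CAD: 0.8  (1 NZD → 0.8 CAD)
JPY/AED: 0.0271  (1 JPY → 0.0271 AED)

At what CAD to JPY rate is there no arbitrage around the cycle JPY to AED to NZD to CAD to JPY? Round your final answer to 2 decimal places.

Known legs of the cycle: 0.0271 × 0.454 × 0.8 = 0.00984272
For no arbitrage the full-cycle product must be 1, so the missing rate is 1 / 0.00984272 ≈ 101.5979.

101.60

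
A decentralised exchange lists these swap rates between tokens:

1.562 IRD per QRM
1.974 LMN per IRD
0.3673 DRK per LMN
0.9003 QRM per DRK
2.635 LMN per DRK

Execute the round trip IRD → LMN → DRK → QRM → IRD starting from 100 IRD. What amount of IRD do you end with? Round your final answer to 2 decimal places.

100 IRD × 1.974 = 197.4 LMN
197.4 LMN × 0.3673 = 72.50502 DRK
72.50502 DRK × 0.9003 = 65.276269506 QRM
65.276269506 QRM × 1.562 = 101.961532968372 IRD

101.96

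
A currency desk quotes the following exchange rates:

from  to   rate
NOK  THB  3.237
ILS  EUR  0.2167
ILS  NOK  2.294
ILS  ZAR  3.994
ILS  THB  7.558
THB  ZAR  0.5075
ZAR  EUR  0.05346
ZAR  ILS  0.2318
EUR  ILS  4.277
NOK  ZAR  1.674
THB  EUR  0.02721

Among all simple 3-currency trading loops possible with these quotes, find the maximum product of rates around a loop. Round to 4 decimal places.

ZAR→EUR→ILS→ZAR: 0.05346 × 4.277 × 3.994 = 0.91322
ZAR→ILS→NOK→ZAR: 0.2318 × 2.294 × 1.674 = 0.89015
THB→ZAR→ILS→THB: 0.5075 × 0.2318 × 7.558 = 0.88911
THB→EUR→ILS→THB: 0.02721 × 4.277 × 7.558 = 0.87958
Maximum is ZAR→EUR→ILS→ZAR at 0.9132; no arbitrage — every cycle loses value.

0.9132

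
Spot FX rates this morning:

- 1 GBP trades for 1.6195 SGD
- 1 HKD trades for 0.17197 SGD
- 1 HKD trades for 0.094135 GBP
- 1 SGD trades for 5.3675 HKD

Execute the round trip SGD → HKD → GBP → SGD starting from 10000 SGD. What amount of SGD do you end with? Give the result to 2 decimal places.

8182.84

10000 SGD × 5.3675 = 53675 HKD
53675 HKD × 0.094135 = 5052.696125 GBP
5052.696125 GBP × 1.6195 = 8182.8413744375 SGD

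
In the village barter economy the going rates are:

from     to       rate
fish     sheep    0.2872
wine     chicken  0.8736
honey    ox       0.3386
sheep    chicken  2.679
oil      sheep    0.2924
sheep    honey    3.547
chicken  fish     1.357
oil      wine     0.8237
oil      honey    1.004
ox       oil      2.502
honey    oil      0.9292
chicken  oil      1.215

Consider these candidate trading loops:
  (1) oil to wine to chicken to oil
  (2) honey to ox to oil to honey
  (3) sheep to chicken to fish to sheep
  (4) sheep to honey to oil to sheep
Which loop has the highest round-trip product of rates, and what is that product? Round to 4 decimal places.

(1) 0.8237 × 0.8736 × 1.215 = 0.87429
(2) 0.3386 × 2.502 × 1.004 = 0.85057
(3) 2.679 × 1.357 × 0.2872 = 1.04409
(4) 3.547 × 0.9292 × 0.2924 = 0.96371
Highest is cycle (3) at 1.0441 (>1, arbitrage).

1.0441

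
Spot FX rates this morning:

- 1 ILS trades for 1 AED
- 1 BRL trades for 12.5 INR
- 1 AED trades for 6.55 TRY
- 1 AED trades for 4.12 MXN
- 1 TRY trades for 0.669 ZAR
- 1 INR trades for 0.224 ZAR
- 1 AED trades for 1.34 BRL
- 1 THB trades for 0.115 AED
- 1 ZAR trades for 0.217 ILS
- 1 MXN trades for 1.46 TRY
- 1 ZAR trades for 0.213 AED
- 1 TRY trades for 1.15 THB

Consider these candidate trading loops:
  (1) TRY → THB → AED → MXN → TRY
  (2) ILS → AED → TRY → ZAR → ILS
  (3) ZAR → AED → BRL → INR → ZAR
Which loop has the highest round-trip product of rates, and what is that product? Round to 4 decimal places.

(1) 1.15 × 0.115 × 4.12 × 1.46 = 0.79551
(2) 1 × 6.55 × 0.669 × 0.217 = 0.95088
(3) 0.213 × 1.34 × 12.5 × 0.224 = 0.79918
Highest is cycle (2) at 0.9509 (≤1, no arbitrage).

0.9509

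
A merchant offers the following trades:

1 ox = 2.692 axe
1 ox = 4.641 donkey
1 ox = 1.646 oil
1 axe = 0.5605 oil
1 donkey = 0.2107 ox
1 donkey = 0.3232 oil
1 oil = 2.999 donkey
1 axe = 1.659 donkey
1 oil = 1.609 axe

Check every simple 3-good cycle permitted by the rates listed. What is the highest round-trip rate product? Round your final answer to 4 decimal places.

1.0401

donkey→ox→oil→donkey: 0.2107 × 1.646 × 2.999 = 1.04009
axe→donkey→ox→axe: 1.659 × 0.2107 × 2.692 = 0.94099
axe→donkey→oil→axe: 1.659 × 0.3232 × 1.609 = 0.86273
Maximum is donkey→ox→oil→donkey at 1.0401; arbitrage exists.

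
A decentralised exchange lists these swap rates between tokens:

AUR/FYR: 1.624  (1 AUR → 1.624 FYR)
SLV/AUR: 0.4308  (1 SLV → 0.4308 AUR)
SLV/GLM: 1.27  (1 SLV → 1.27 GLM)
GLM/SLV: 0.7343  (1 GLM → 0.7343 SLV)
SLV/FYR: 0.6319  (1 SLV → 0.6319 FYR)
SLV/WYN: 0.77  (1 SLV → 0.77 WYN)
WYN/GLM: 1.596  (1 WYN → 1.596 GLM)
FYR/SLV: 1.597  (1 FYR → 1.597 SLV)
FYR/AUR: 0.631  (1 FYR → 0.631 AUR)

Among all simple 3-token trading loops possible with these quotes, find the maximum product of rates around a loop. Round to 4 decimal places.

1.1173

AUR→FYR→SLV→AUR: 1.624 × 1.597 × 0.4308 = 1.11729
WYN→GLM→SLV→WYN: 1.596 × 0.7343 × 0.77 = 0.90240
Maximum is AUR→FYR→SLV→AUR at 1.1173; arbitrage exists.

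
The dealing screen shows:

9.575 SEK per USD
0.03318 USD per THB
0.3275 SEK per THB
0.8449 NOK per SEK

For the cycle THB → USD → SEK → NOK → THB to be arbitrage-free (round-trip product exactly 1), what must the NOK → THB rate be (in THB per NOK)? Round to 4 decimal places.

3.7255

Known legs of the cycle: 0.03318 × 9.575 × 0.8449 = 0.26842346265
For no arbitrage the full-cycle product must be 1, so the missing rate is 1 / 0.26842346265 ≈ 3.725457.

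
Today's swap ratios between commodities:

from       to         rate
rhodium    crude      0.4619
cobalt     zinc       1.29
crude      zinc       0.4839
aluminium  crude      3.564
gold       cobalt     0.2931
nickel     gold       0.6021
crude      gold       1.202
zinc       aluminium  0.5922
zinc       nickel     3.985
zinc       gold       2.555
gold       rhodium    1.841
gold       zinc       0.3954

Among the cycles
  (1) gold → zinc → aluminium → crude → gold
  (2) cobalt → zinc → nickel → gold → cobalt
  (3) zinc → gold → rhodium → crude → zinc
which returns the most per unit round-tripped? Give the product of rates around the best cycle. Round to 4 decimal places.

(1) 0.3954 × 0.5922 × 3.564 × 1.202 = 1.00311
(2) 1.29 × 3.985 × 0.6021 × 0.2931 = 0.90720
(3) 2.555 × 1.841 × 0.4619 × 0.4839 = 1.05135
Highest is cycle (3) at 1.0514 (>1, arbitrage).

1.0514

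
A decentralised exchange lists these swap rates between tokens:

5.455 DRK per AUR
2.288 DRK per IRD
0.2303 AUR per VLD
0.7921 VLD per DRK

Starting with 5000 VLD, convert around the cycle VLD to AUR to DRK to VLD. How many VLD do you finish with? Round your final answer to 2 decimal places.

4975.52

5000 VLD × 0.2303 = 1151.5 AUR
1151.5 AUR × 5.455 = 6281.4325 DRK
6281.4325 DRK × 0.7921 = 4975.52268325 VLD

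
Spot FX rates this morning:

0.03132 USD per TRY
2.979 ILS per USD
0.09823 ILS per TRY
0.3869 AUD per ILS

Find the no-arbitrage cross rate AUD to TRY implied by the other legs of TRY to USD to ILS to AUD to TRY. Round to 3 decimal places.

Known legs of the cycle: 0.03132 × 2.979 × 0.3869 = 0.036098652132
For no arbitrage the full-cycle product must be 1, so the missing rate is 1 / 0.036098652132 ≈ 27.70187.

27.702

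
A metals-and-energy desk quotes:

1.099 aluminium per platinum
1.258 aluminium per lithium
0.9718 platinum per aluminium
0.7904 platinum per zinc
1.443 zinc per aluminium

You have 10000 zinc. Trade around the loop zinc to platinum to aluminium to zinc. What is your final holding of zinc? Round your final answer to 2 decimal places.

10000 zinc × 0.7904 = 7904 platinum
7904 platinum × 1.099 = 8686.496 aluminium
8686.496 aluminium × 1.443 = 12534.613728 zinc

12534.61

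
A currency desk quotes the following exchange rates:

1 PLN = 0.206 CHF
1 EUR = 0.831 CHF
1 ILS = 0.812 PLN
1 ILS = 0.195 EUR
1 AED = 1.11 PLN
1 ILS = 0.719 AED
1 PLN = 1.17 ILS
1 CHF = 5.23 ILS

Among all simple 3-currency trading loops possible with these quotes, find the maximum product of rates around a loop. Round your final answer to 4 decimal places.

AED→PLN→ILS→AED: 1.11 × 1.17 × 0.719 = 0.93377
ILS→PLN→CHF→ILS: 0.812 × 0.206 × 5.23 = 0.87483
ILS→EUR→CHF→ILS: 0.195 × 0.831 × 5.23 = 0.84750
Maximum is AED→PLN→ILS→AED at 0.9338; no arbitrage — every cycle loses value.

0.9338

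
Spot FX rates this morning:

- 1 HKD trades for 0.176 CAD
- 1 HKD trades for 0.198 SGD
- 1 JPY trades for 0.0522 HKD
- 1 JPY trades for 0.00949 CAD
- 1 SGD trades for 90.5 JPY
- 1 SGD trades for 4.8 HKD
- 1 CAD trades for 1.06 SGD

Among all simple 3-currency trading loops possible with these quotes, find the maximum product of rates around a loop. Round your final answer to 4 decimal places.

HKD→SGD→JPY→HKD: 0.198 × 90.5 × 0.0522 = 0.93537
SGD→JPY→CAD→SGD: 90.5 × 0.00949 × 1.06 = 0.91038
HKD→CAD→SGD→HKD: 0.176 × 1.06 × 4.8 = 0.89549
Maximum is HKD→SGD→JPY→HKD at 0.9354; no arbitrage — every cycle loses value.

0.9354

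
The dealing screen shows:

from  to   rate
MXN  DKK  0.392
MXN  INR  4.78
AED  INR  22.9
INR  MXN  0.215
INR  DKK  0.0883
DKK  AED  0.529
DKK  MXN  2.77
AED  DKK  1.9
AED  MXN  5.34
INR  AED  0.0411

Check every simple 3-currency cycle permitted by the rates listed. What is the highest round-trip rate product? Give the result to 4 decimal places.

DKK→MXN→INR→DKK: 2.77 × 4.78 × 0.0883 = 1.16914
AED→MXN→DKK→AED: 5.34 × 0.392 × 0.529 = 1.10735
AED→INR→DKK→AED: 22.9 × 0.0883 × 0.529 = 1.06968
AED→MXN→INR→AED: 5.34 × 4.78 × 0.0411 = 1.04909
Maximum is DKK→MXN→INR→DKK at 1.1691; arbitrage exists.

1.1691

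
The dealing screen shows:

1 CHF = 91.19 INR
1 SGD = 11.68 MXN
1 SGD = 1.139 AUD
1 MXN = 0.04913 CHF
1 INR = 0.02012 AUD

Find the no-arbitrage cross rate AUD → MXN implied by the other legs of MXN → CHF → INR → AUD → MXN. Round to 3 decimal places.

Known legs of the cycle: 0.04913 × 91.19 × 0.02012 = 0.090140913764
For no arbitrage the full-cycle product must be 1, so the missing rate is 1 / 0.090140913764 ≈ 11.09374.

11.094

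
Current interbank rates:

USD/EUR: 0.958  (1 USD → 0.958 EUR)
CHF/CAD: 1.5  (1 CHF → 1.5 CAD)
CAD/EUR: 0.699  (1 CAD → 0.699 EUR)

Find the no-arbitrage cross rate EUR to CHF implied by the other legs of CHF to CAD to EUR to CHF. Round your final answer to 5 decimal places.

0.95374

Known legs of the cycle: 1.5 × 0.699 = 1.0485
For no arbitrage the full-cycle product must be 1, so the missing rate is 1 / 1.0485 ≈ 0.9537434.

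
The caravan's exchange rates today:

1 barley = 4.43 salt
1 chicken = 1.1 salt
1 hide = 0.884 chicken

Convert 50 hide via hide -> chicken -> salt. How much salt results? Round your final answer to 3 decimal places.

48.620

50 hide × 0.884 = 44.2 chicken
44.2 chicken × 1.1 = 48.62 salt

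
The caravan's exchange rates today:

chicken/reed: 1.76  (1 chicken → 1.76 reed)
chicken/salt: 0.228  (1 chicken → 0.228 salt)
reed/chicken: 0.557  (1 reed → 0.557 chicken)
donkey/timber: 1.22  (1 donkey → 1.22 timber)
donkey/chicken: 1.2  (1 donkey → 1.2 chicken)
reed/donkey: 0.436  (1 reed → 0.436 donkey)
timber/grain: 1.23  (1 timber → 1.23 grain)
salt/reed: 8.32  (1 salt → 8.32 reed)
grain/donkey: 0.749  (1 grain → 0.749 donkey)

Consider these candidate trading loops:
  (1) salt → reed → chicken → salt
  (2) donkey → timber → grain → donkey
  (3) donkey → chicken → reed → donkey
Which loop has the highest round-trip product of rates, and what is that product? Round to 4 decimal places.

(1) 8.32 × 0.557 × 0.228 = 1.05661
(2) 1.22 × 1.23 × 0.749 = 1.12395
(3) 1.2 × 1.76 × 0.436 = 0.92083
Highest is cycle (2) at 1.1239 (>1, arbitrage).

1.1239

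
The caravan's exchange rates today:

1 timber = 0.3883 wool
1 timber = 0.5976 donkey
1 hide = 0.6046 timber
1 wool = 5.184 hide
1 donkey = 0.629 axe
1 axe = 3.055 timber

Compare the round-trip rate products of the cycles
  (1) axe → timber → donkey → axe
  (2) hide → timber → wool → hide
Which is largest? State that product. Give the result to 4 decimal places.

(1) 3.055 × 0.5976 × 0.629 = 1.14835
(2) 0.6046 × 0.3883 × 5.184 = 1.21703
Highest is cycle (2) at 1.2170 (>1, arbitrage).

1.2170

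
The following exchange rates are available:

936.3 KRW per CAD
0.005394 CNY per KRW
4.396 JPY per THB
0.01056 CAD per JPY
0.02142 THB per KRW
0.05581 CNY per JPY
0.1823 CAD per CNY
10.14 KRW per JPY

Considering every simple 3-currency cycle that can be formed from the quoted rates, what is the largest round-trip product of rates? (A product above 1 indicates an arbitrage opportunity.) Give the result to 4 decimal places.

0.9548

JPY→KRW→THB→JPY: 10.14 × 0.02142 × 4.396 = 0.95481
CNY→CAD→KRW→CNY: 0.1823 × 936.3 × 0.005394 = 0.92069
Maximum is JPY→KRW→THB→JPY at 0.9548; no arbitrage — every cycle loses value.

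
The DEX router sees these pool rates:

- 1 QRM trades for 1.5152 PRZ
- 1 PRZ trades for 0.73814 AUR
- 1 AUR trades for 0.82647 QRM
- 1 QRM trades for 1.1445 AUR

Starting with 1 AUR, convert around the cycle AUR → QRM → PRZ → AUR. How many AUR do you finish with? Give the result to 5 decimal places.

1 AUR × 0.82647 = 0.82647 QRM
0.82647 QRM × 1.5152 = 1.252267344 PRZ
1.252267344 PRZ × 0.73814 = 0.92434861730016 AUR

0.92435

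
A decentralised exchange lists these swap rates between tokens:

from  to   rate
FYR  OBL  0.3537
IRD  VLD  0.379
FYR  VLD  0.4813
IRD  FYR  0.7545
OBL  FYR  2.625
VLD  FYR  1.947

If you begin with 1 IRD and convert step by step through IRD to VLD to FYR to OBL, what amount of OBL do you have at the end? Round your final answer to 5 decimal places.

0.26100

1 IRD × 0.379 = 0.379 VLD
0.379 VLD × 1.947 = 0.737913 FYR
0.737913 FYR × 0.3537 = 0.2609998281 OBL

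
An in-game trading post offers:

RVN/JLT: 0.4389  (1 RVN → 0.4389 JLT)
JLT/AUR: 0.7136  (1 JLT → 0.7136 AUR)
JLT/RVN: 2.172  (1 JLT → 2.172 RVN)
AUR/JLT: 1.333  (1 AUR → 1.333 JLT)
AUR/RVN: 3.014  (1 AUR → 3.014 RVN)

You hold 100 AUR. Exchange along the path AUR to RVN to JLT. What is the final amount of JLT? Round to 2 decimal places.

132.28

100 AUR × 3.014 = 301.4 RVN
301.4 RVN × 0.4389 = 132.28446 JLT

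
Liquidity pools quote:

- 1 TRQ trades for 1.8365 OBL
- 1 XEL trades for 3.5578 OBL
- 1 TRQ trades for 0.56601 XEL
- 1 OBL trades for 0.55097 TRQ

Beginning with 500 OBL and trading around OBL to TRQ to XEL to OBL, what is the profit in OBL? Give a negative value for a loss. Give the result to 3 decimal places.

500 OBL × 0.55097 = 275.485 TRQ
275.485 TRQ × 0.56601 = 155.92726485 XEL
155.92726485 XEL × 3.5578 = 554.75802288333 OBL
Net change: 554.75802288333 − 500 = 54.75802288333 OBL

54.758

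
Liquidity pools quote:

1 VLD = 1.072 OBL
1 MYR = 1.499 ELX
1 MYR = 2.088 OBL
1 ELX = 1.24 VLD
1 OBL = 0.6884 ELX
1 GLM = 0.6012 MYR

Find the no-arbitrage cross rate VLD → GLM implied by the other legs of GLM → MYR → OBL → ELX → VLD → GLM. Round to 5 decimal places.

Known legs of the cycle: 0.6012 × 2.088 × 0.6884 × 1.24 = 1.0715489450496
For no arbitrage the full-cycle product must be 1, so the missing rate is 1 / 1.0715489450496 ≈ 0.9332285.

0.93323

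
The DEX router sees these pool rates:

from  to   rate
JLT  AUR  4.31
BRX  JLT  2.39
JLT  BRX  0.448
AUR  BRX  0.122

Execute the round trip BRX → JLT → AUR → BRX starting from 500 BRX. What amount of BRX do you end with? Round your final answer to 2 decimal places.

500 BRX × 2.39 = 1195 JLT
1195 JLT × 4.31 = 5150.45 AUR
5150.45 AUR × 0.122 = 628.3549 BRX

628.35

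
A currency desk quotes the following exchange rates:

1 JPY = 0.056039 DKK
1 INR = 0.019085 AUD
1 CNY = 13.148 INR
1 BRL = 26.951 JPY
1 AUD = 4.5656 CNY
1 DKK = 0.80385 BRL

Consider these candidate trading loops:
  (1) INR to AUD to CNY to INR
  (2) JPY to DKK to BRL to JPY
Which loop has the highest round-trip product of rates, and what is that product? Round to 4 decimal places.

1.2141

(1) 0.019085 × 4.5656 × 13.148 = 1.14564
(2) 0.056039 × 0.80385 × 26.951 = 1.21406
Highest is cycle (2) at 1.2141 (>1, arbitrage).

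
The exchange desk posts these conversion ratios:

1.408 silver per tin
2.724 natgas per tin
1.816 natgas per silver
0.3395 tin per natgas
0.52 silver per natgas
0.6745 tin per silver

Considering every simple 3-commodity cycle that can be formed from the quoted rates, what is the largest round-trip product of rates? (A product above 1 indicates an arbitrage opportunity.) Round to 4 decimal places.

silver→tin→natgas→silver: 0.6745 × 2.724 × 0.52 = 0.95542
silver→natgas→tin→silver: 1.816 × 0.3395 × 1.408 = 0.86808
Maximum is silver→tin→natgas→silver at 0.9554; no arbitrage — every cycle loses value.

0.9554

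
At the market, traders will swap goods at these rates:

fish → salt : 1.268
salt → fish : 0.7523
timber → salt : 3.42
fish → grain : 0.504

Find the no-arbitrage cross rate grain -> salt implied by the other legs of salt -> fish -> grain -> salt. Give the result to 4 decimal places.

Known legs of the cycle: 0.7523 × 0.504 = 0.3791592
For no arbitrage the full-cycle product must be 1, so the missing rate is 1 / 0.3791592 ≈ 2.637415.

2.6374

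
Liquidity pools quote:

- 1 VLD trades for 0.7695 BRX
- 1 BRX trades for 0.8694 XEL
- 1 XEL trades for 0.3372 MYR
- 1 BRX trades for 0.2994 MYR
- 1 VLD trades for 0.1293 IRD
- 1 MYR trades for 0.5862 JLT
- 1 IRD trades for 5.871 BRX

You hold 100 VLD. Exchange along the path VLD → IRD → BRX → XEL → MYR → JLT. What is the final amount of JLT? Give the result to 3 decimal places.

100 VLD × 0.1293 = 12.93 IRD
12.93 IRD × 5.871 = 75.91203 BRX
75.91203 BRX × 0.8694 = 65.997918882 XEL
65.997918882 XEL × 0.3372 = 22.2544982470104 MYR
22.2544982470104 MYR × 0.5862 = 13.04558687239749648 JLT

13.046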